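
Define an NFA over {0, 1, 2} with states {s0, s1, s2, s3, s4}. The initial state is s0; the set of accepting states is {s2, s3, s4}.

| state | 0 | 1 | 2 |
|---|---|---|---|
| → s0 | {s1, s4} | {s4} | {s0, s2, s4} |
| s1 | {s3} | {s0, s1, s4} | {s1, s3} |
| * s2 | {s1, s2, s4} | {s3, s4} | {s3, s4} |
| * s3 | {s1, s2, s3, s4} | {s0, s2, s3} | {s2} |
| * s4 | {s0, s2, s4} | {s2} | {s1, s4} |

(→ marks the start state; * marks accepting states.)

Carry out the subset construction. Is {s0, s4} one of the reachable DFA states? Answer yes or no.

no

Start state of the DFA: {s0}.
{s0} --0--> {s1, s4}  [new]
{s0} --1--> {s4}  [new]
{s0} --2--> {s0, s2, s4}  [new]
{s1, s4} --0--> {s0, s2, s3, s4}  [new]
{s1, s4} --1--> {s0, s1, s2, s4}  [new]
{s1, s4} --2--> {s1, s3, s4}  [new]
{s4} --0--> {s0, s2, s4}  [seen]
{s4} --1--> {s2}  [new]
{s4} --2--> {s1, s4}  [seen]
{s0, s2, s4} --0--> {s0, s1, s2, s4}  [seen]
{s0, s2, s4} --1--> {s2, s3, s4}  [new]
{s0, s2, s4} --2--> {s0, s1, s2, s3, s4}  [new]
{s0, s2, s3, s4} --0--> {s0, s1, s2, s3, s4}  [seen]
{s0, s2, s3, s4} --1--> {s0, s2, s3, s4}  [seen]
{s0, s2, s3, s4} --2--> {s0, s1, s2, s3, s4}  [seen]
{s0, s1, s2, s4} --0--> {s0, s1, s2, s3, s4}  [seen]
{s0, s1, s2, s4} --1--> {s0, s1, s2, s3, s4}  [seen]
{s0, s1, s2, s4} --2--> {s0, s1, s2, s3, s4}  [seen]
{s1, s3, s4} --0--> {s0, s1, s2, s3, s4}  [seen]
{s1, s3, s4} --1--> {s0, s1, s2, s3, s4}  [seen]
{s1, s3, s4} --2--> {s1, s2, s3, s4}  [new]
{s2} --0--> {s1, s2, s4}  [new]
{s2} --1--> {s3, s4}  [new]
{s2} --2--> {s3, s4}  [seen]
{s2, s3, s4} --0--> {s0, s1, s2, s3, s4}  [seen]
{s2, s3, s4} --1--> {s0, s2, s3, s4}  [seen]
{s2, s3, s4} --2--> {s1, s2, s3, s4}  [seen]
{s0, s1, s2, s3, s4} --0--> {s0, s1, s2, s3, s4}  [seen]
{s0, s1, s2, s3, s4} --1--> {s0, s1, s2, s3, s4}  [seen]
{s0, s1, s2, s3, s4} --2--> {s0, s1, s2, s3, s4}  [seen]
{s1, s2, s3, s4} --0--> {s0, s1, s2, s3, s4}  [seen]
{s1, s2, s3, s4} --1--> {s0, s1, s2, s3, s4}  [seen]
{s1, s2, s3, s4} --2--> {s1, s2, s3, s4}  [seen]
{s1, s2, s4} --0--> {s0, s1, s2, s3, s4}  [seen]
{s1, s2, s4} --1--> {s0, s1, s2, s3, s4}  [seen]
{s1, s2, s4} --2--> {s1, s3, s4}  [seen]
{s3, s4} --0--> {s0, s1, s2, s3, s4}  [seen]
{s3, s4} --1--> {s0, s2, s3}  [new]
{s3, s4} --2--> {s1, s2, s4}  [seen]
{s0, s2, s3} --0--> {s1, s2, s3, s4}  [seen]
{s0, s2, s3} --1--> {s0, s2, s3, s4}  [seen]
{s0, s2, s3} --2--> {s0, s2, s3, s4}  [seen]
Reachable DFA states: {s0}, {s1, s4}, {s4}, {s0, s2, s4}, {s0, s2, s3, s4}, {s0, s1, s2, s4}, {s1, s3, s4}, {s2}, {s2, s3, s4}, {s0, s1, s2, s3, s4}, {s1, s2, s3, s4}, {s1, s2, s4}, {s3, s4}, {s0, s2, s3}.
{s0, s4} is not among them.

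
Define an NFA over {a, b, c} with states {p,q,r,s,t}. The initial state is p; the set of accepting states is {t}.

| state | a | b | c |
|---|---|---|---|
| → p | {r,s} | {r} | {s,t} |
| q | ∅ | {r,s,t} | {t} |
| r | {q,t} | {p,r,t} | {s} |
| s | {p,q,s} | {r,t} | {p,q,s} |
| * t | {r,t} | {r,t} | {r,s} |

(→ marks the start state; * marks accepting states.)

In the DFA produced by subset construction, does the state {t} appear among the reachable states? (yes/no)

Start state of the DFA: {p}.
{p} --a--> {r,s}  [new]
{p} --b--> {r}  [new]
{p} --c--> {s,t}  [new]
{r,s} --a--> {p,q,s,t}  [new]
{r,s} --b--> {p,r,t}  [new]
{r,s} --c--> {p,q,s}  [new]
{r} --a--> {q,t}  [new]
{r} --b--> {p,r,t}  [seen]
{r} --c--> {s}  [new]
{s,t} --a--> {p,q,r,s,t}  [new]
{s,t} --b--> {r,t}  [new]
{s,t} --c--> {p,q,r,s}  [new]
{p,q,s,t} --a--> {p,q,r,s,t}  [seen]
{p,q,s,t} --b--> {r,s,t}  [new]
{p,q,s,t} --c--> {p,q,r,s,t}  [seen]
{p,r,t} --a--> {q,r,s,t}  [new]
{p,r,t} --b--> {p,r,t}  [seen]
{p,r,t} --c--> {r,s,t}  [seen]
{p,q,s} --a--> {p,q,r,s}  [seen]
{p,q,s} --b--> {r,s,t}  [seen]
{p,q,s} --c--> {p,q,s,t}  [seen]
{q,t} --a--> {r,t}  [seen]
{q,t} --b--> {r,s,t}  [seen]
{q,t} --c--> {r,s,t}  [seen]
{s} --a--> {p,q,s}  [seen]
{s} --b--> {r,t}  [seen]
{s} --c--> {p,q,s}  [seen]
{p,q,r,s,t} --a--> {p,q,r,s,t}  [seen]
{p,q,r,s,t} --b--> {p,r,s,t}  [new]
{p,q,r,s,t} --c--> {p,q,r,s,t}  [seen]
{r,t} --a--> {q,r,t}  [new]
{r,t} --b--> {p,r,t}  [seen]
{r,t} --c--> {r,s}  [seen]
{p,q,r,s} --a--> {p,q,r,s,t}  [seen]
{p,q,r,s} --b--> {p,r,s,t}  [seen]
{p,q,r,s} --c--> {p,q,s,t}  [seen]
{r,s,t} --a--> {p,q,r,s,t}  [seen]
{r,s,t} --b--> {p,r,t}  [seen]
{r,s,t} --c--> {p,q,r,s}  [seen]
{q,r,s,t} --a--> {p,q,r,s,t}  [seen]
{q,r,s,t} --b--> {p,r,s,t}  [seen]
{q,r,s,t} --c--> {p,q,r,s,t}  [seen]
{p,r,s,t} --a--> {p,q,r,s,t}  [seen]
{p,r,s,t} --b--> {p,r,t}  [seen]
{p,r,s,t} --c--> {p,q,r,s,t}  [seen]
{q,r,t} --a--> {q,r,t}  [seen]
{q,r,t} --b--> {p,r,s,t}  [seen]
{q,r,t} --c--> {r,s,t}  [seen]
Reachable DFA states: {p}, {r,s}, {r}, {s,t}, {p,q,s,t}, {p,r,t}, {p,q,s}, {q,t}, {s}, {p,q,r,s,t}, {r,t}, {p,q,r,s}, {r,s,t}, {q,r,s,t}, {p,r,s,t}, {q,r,t}.
{t} is not among them.

no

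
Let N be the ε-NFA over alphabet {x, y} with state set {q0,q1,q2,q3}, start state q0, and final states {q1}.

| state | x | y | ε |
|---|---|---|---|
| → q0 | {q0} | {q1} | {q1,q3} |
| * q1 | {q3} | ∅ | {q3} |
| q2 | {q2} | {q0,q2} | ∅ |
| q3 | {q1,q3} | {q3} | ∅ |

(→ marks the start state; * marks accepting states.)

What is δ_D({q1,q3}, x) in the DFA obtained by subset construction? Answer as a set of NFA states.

{q1,q3}

δ(q1,x) = {q3}; δ(q3,x) = {q1,q3}.
Union: {q1,q3}.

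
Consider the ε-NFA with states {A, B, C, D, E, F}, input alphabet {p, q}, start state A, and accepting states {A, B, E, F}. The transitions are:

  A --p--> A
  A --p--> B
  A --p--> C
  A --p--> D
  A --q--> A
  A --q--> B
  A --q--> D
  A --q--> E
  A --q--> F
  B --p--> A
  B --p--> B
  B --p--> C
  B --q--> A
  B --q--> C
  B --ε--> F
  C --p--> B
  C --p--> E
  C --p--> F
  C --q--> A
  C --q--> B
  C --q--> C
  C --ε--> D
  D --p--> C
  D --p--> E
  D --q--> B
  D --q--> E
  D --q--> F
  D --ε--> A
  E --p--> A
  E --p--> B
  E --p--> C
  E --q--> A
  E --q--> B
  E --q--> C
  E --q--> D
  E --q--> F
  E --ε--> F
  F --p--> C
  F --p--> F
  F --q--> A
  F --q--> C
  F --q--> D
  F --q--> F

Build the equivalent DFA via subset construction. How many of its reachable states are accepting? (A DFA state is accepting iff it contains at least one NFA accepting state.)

Start state of the DFA: {A} (ε-closure of the NFA start).
{A} --p--> {A, B, C, D, F}  [new]
{A} --q--> {A, B, D, E, F}  [new]
{A, B, C, D, F} --p--> {A, B, C, D, E, F}  [new]
{A, B, C, D, F} --q--> {A, B, C, D, E, F}  [seen]
{A, B, D, E, F} --p--> {A, B, C, D, E, F}  [seen]
{A, B, D, E, F} --q--> {A, B, C, D, E, F}  [seen]
{A, B, C, D, E, F} --p--> {A, B, C, D, E, F}  [seen]
{A, B, C, D, E, F} --q--> {A, B, C, D, E, F}  [seen]
Reachable DFA states: {A}, {A, B, C, D, F}, {A, B, D, E, F}, {A, B, C, D, E, F}.
Accepting DFA states (contain an NFA accepting state): {A}, {A, B, C, D, F}, {A, B, D, E, F}, {A, B, C, D, E, F}.

4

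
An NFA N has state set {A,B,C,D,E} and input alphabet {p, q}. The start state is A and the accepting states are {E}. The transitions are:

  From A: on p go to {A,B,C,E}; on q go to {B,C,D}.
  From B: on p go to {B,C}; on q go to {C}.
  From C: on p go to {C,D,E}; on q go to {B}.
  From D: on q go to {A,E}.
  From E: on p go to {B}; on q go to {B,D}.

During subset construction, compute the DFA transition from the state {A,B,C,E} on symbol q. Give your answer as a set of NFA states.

δ(A,q) = {B,C,D}; δ(B,q) = {C}; δ(C,q) = {B}; δ(E,q) = {B,D}.
Union: {B,C,D}.

{B,C,D}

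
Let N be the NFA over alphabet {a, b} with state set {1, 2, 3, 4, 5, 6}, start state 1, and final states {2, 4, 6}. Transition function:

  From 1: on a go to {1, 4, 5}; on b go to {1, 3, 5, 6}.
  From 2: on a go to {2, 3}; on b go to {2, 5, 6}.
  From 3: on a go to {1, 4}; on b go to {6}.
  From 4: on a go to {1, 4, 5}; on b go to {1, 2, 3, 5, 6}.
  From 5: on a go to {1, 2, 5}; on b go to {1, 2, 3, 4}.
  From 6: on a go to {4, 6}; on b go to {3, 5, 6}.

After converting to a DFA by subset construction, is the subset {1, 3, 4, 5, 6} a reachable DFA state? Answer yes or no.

no

Start state of the DFA: {1}.
{1} --a--> {1, 4, 5}  [new]
{1} --b--> {1, 3, 5, 6}  [new]
{1, 4, 5} --a--> {1, 2, 4, 5}  [new]
{1, 4, 5} --b--> {1, 2, 3, 4, 5, 6}  [new]
{1, 3, 5, 6} --a--> {1, 2, 4, 5, 6}  [new]
{1, 3, 5, 6} --b--> {1, 2, 3, 4, 5, 6}  [seen]
{1, 2, 4, 5} --a--> {1, 2, 3, 4, 5}  [new]
{1, 2, 4, 5} --b--> {1, 2, 3, 4, 5, 6}  [seen]
{1, 2, 3, 4, 5, 6} --a--> {1, 2, 3, 4, 5, 6}  [seen]
{1, 2, 3, 4, 5, 6} --b--> {1, 2, 3, 4, 5, 6}  [seen]
{1, 2, 4, 5, 6} --a--> {1, 2, 3, 4, 5, 6}  [seen]
{1, 2, 4, 5, 6} --b--> {1, 2, 3, 4, 5, 6}  [seen]
{1, 2, 3, 4, 5} --a--> {1, 2, 3, 4, 5}  [seen]
{1, 2, 3, 4, 5} --b--> {1, 2, 3, 4, 5, 6}  [seen]
Reachable DFA states: {1}, {1, 4, 5}, {1, 3, 5, 6}, {1, 2, 4, 5}, {1, 2, 3, 4, 5, 6}, {1, 2, 4, 5, 6}, {1, 2, 3, 4, 5}.
{1, 3, 4, 5, 6} is not among them.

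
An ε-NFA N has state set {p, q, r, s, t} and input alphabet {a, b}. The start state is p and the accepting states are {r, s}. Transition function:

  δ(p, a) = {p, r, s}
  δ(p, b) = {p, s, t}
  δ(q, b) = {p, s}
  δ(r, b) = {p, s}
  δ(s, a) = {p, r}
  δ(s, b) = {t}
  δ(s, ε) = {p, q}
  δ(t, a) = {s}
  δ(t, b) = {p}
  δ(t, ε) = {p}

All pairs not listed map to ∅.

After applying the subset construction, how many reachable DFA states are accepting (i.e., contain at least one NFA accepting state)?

Start state of the DFA: {p} (ε-closure of the NFA start).
{p} --a--> {p, q, r, s}  [new]
{p} --b--> {p, q, s, t}  [new]
{p, q, r, s} --a--> {p, q, r, s}  [seen]
{p, q, r, s} --b--> {p, q, s, t}  [seen]
{p, q, s, t} --a--> {p, q, r, s}  [seen]
{p, q, s, t} --b--> {p, q, s, t}  [seen]
Reachable DFA states: {p}, {p, q, r, s}, {p, q, s, t}.
Accepting DFA states (contain an NFA accepting state): {p, q, r, s}, {p, q, s, t}.

2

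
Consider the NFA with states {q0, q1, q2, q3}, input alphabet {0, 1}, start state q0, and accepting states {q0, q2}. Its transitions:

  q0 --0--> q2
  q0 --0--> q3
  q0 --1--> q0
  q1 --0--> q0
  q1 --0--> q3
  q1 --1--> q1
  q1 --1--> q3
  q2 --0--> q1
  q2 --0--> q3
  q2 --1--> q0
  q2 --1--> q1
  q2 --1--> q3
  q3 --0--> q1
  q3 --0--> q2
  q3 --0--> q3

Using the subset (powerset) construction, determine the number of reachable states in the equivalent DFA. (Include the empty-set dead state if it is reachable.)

Start state of the DFA: {q0}.
{q0} --0--> {q2, q3}  [new]
{q0} --1--> {q0}  [seen]
{q2, q3} --0--> {q1, q2, q3}  [new]
{q2, q3} --1--> {q0, q1, q3}  [new]
{q1, q2, q3} --0--> {q0, q1, q2, q3}  [new]
{q1, q2, q3} --1--> {q0, q1, q3}  [seen]
{q0, q1, q3} --0--> {q0, q1, q2, q3}  [seen]
{q0, q1, q3} --1--> {q0, q1, q3}  [seen]
{q0, q1, q2, q3} --0--> {q0, q1, q2, q3}  [seen]
{q0, q1, q2, q3} --1--> {q0, q1, q3}  [seen]
Reachable DFA states: {q0}, {q2, q3}, {q1, q2, q3}, {q0, q1, q3}, {q0, q1, q2, q3}.

5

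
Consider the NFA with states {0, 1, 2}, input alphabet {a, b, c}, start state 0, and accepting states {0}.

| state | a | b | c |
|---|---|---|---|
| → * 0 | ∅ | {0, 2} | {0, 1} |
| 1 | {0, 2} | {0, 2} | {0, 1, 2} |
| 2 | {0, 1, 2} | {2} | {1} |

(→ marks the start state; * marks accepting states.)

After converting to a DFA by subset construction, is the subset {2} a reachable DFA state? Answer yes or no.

no

Start state of the DFA: {0}.
{0} --a--> ∅  [new]
{0} --b--> {0, 2}  [new]
{0} --c--> {0, 1}  [new]
∅ --a--> ∅  [seen]
∅ --b--> ∅  [seen]
∅ --c--> ∅  [seen]
{0, 2} --a--> {0, 1, 2}  [new]
{0, 2} --b--> {0, 2}  [seen]
{0, 2} --c--> {0, 1}  [seen]
{0, 1} --a--> {0, 2}  [seen]
{0, 1} --b--> {0, 2}  [seen]
{0, 1} --c--> {0, 1, 2}  [seen]
{0, 1, 2} --a--> {0, 1, 2}  [seen]
{0, 1, 2} --b--> {0, 2}  [seen]
{0, 1, 2} --c--> {0, 1, 2}  [seen]
Reachable DFA states: {0}, ∅, {0, 2}, {0, 1}, {0, 1, 2}.
{2} is not among them.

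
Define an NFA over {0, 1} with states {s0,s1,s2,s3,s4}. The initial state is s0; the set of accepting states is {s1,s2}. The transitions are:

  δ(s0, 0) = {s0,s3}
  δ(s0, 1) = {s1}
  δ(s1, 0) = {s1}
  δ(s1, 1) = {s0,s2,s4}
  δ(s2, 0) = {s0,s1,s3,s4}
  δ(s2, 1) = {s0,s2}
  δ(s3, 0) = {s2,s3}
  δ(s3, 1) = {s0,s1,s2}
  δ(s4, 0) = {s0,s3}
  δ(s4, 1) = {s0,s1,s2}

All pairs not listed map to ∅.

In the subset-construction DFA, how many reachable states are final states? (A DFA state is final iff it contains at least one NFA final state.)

Start state of the DFA: {s0}.
{s0} --0--> {s0,s3}  [new]
{s0} --1--> {s1}  [new]
{s0,s3} --0--> {s0,s2,s3}  [new]
{s0,s3} --1--> {s0,s1,s2}  [new]
{s1} --0--> {s1}  [seen]
{s1} --1--> {s0,s2,s4}  [new]
{s0,s2,s3} --0--> {s0,s1,s2,s3,s4}  [new]
{s0,s2,s3} --1--> {s0,s1,s2}  [seen]
{s0,s1,s2} --0--> {s0,s1,s3,s4}  [new]
{s0,s1,s2} --1--> {s0,s1,s2,s4}  [new]
{s0,s2,s4} --0--> {s0,s1,s3,s4}  [seen]
{s0,s2,s4} --1--> {s0,s1,s2}  [seen]
{s0,s1,s2,s3,s4} --0--> {s0,s1,s2,s3,s4}  [seen]
{s0,s1,s2,s3,s4} --1--> {s0,s1,s2,s4}  [seen]
{s0,s1,s3,s4} --0--> {s0,s1,s2,s3}  [new]
{s0,s1,s3,s4} --1--> {s0,s1,s2,s4}  [seen]
{s0,s1,s2,s4} --0--> {s0,s1,s3,s4}  [seen]
{s0,s1,s2,s4} --1--> {s0,s1,s2,s4}  [seen]
{s0,s1,s2,s3} --0--> {s0,s1,s2,s3,s4}  [seen]
{s0,s1,s2,s3} --1--> {s0,s1,s2,s4}  [seen]
Reachable DFA states: {s0}, {s0,s3}, {s1}, {s0,s2,s3}, {s0,s1,s2}, {s0,s2,s4}, {s0,s1,s2,s3,s4}, {s0,s1,s3,s4}, {s0,s1,s2,s4}, {s0,s1,s2,s3}.
Accepting DFA states (contain an NFA accepting state): {s1}, {s0,s2,s3}, {s0,s1,s2}, {s0,s2,s4}, {s0,s1,s2,s3,s4}, {s0,s1,s3,s4}, {s0,s1,s2,s4}, {s0,s1,s2,s3}.

8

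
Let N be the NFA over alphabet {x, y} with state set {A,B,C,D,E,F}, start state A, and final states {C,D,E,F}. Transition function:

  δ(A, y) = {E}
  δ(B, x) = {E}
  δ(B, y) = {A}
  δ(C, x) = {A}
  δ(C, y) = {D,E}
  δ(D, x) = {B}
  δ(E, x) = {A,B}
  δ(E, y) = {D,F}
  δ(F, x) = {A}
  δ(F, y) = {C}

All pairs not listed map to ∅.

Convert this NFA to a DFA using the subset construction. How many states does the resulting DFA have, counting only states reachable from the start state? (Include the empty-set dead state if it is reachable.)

11

Start state of the DFA: {A}.
{A} --x--> ∅  [new]
{A} --y--> {E}  [new]
∅ --x--> ∅  [seen]
∅ --y--> ∅  [seen]
{E} --x--> {A,B}  [new]
{E} --y--> {D,F}  [new]
{A,B} --x--> {E}  [seen]
{A,B} --y--> {A,E}  [new]
{D,F} --x--> {A,B}  [seen]
{D,F} --y--> {C}  [new]
{A,E} --x--> {A,B}  [seen]
{A,E} --y--> {D,E,F}  [new]
{C} --x--> {A}  [seen]
{C} --y--> {D,E}  [new]
{D,E,F} --x--> {A,B}  [seen]
{D,E,F} --y--> {C,D,F}  [new]
{D,E} --x--> {A,B}  [seen]
{D,E} --y--> {D,F}  [seen]
{C,D,F} --x--> {A,B}  [seen]
{C,D,F} --y--> {C,D,E}  [new]
{C,D,E} --x--> {A,B}  [seen]
{C,D,E} --y--> {D,E,F}  [seen]
Reachable DFA states: {A}, ∅, {E}, {A,B}, {D,F}, {A,E}, {C}, {D,E,F}, {D,E}, {C,D,F}, {C,D,E}.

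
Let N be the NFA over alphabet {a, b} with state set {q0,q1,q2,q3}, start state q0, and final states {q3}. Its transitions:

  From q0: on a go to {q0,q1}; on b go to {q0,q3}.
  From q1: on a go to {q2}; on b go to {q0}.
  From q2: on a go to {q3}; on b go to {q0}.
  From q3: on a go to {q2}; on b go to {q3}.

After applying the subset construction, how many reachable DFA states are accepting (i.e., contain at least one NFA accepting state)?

Start state of the DFA: {q0}.
{q0} --a--> {q0,q1}  [new]
{q0} --b--> {q0,q3}  [new]
{q0,q1} --a--> {q0,q1,q2}  [new]
{q0,q1} --b--> {q0,q3}  [seen]
{q0,q3} --a--> {q0,q1,q2}  [seen]
{q0,q3} --b--> {q0,q3}  [seen]
{q0,q1,q2} --a--> {q0,q1,q2,q3}  [new]
{q0,q1,q2} --b--> {q0,q3}  [seen]
{q0,q1,q2,q3} --a--> {q0,q1,q2,q3}  [seen]
{q0,q1,q2,q3} --b--> {q0,q3}  [seen]
Reachable DFA states: {q0}, {q0,q1}, {q0,q3}, {q0,q1,q2}, {q0,q1,q2,q3}.
Accepting DFA states (contain an NFA accepting state): {q0,q3}, {q0,q1,q2,q3}.

2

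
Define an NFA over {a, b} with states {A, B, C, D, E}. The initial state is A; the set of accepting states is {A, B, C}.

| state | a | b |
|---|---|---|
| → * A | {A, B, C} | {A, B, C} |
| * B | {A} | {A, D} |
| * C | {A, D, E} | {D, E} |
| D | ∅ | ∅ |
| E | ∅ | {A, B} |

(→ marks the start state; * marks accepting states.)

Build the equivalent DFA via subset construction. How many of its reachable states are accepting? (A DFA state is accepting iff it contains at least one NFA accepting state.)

3

Start state of the DFA: {A}.
{A} --a--> {A, B, C}  [new]
{A} --b--> {A, B, C}  [seen]
{A, B, C} --a--> {A, B, C, D, E}  [new]
{A, B, C} --b--> {A, B, C, D, E}  [seen]
{A, B, C, D, E} --a--> {A, B, C, D, E}  [seen]
{A, B, C, D, E} --b--> {A, B, C, D, E}  [seen]
Reachable DFA states: {A}, {A, B, C}, {A, B, C, D, E}.
Accepting DFA states (contain an NFA accepting state): {A}, {A, B, C}, {A, B, C, D, E}.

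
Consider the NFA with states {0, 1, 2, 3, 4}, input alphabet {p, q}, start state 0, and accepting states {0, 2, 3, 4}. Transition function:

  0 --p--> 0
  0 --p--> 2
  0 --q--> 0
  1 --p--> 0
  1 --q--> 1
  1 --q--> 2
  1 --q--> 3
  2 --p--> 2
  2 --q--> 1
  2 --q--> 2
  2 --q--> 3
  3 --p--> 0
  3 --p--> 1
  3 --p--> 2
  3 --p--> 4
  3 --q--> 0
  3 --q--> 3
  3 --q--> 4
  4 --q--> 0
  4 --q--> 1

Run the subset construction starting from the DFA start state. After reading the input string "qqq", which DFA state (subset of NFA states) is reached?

Start: {0}.
δ(0,q) = {0}.
Union: {0}.
After q: {0}.
δ(0,q) = {0}.
Union: {0}.
After q: {0}.
δ(0,q) = {0}.
Union: {0}.
After q: {0}.

{0}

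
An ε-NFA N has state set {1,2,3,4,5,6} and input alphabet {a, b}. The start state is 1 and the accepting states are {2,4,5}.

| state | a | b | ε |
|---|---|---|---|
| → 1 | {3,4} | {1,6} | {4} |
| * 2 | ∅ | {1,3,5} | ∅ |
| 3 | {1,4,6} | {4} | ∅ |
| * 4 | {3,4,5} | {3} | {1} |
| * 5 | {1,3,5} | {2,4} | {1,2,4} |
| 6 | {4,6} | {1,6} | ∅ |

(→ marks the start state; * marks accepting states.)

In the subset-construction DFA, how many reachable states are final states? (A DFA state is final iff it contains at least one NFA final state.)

Start state of the DFA: {1,4} (ε-closure of the NFA start).
{1,4} --a--> {1,2,3,4,5}  [new]
{1,4} --b--> {1,3,4,6}  [new]
{1,2,3,4,5} --a--> {1,2,3,4,5,6}  [new]
{1,2,3,4,5} --b--> {1,2,3,4,5,6}  [seen]
{1,3,4,6} --a--> {1,2,3,4,5,6}  [seen]
{1,3,4,6} --b--> {1,3,4,6}  [seen]
{1,2,3,4,5,6} --a--> {1,2,3,4,5,6}  [seen]
{1,2,3,4,5,6} --b--> {1,2,3,4,5,6}  [seen]
Reachable DFA states: {1,4}, {1,2,3,4,5}, {1,3,4,6}, {1,2,3,4,5,6}.
Accepting DFA states (contain an NFA accepting state): {1,4}, {1,2,3,4,5}, {1,3,4,6}, {1,2,3,4,5,6}.

4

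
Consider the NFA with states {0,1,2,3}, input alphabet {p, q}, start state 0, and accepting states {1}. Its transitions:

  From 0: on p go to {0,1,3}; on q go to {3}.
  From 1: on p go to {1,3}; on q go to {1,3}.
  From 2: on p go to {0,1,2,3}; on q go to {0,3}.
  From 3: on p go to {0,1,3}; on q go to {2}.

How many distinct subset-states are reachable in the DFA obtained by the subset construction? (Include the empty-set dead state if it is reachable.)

Start state of the DFA: {0}.
{0} --p--> {0,1,3}  [new]
{0} --q--> {3}  [new]
{0,1,3} --p--> {0,1,3}  [seen]
{0,1,3} --q--> {1,2,3}  [new]
{3} --p--> {0,1,3}  [seen]
{3} --q--> {2}  [new]
{1,2,3} --p--> {0,1,2,3}  [new]
{1,2,3} --q--> {0,1,2,3}  [seen]
{2} --p--> {0,1,2,3}  [seen]
{2} --q--> {0,3}  [new]
{0,1,2,3} --p--> {0,1,2,3}  [seen]
{0,1,2,3} --q--> {0,1,2,3}  [seen]
{0,3} --p--> {0,1,3}  [seen]
{0,3} --q--> {2,3}  [new]
{2,3} --p--> {0,1,2,3}  [seen]
{2,3} --q--> {0,2,3}  [new]
{0,2,3} --p--> {0,1,2,3}  [seen]
{0,2,3} --q--> {0,2,3}  [seen]
Reachable DFA states: {0}, {0,1,3}, {3}, {1,2,3}, {2}, {0,1,2,3}, {0,3}, {2,3}, {0,2,3}.

9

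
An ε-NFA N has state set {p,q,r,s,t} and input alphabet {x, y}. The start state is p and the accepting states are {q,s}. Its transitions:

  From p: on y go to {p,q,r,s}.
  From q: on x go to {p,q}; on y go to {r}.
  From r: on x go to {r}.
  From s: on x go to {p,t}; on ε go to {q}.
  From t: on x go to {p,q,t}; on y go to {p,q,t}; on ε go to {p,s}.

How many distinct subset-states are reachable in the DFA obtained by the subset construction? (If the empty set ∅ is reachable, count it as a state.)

Start state of the DFA: {p} (ε-closure of the NFA start).
{p} --x--> ∅  [new]
{p} --y--> {p,q,r,s}  [new]
∅ --x--> ∅  [seen]
∅ --y--> ∅  [seen]
{p,q,r,s} --x--> {p,q,r,s,t}  [new]
{p,q,r,s} --y--> {p,q,r,s}  [seen]
{p,q,r,s,t} --x--> {p,q,r,s,t}  [seen]
{p,q,r,s,t} --y--> {p,q,r,s,t}  [seen]
Reachable DFA states: {p}, ∅, {p,q,r,s}, {p,q,r,s,t}.

4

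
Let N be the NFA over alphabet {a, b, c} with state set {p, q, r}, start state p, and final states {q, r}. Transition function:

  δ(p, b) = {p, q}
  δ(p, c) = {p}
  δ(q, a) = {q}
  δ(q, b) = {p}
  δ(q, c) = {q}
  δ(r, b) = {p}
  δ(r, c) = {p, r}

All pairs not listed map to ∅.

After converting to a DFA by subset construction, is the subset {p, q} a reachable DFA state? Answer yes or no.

yes

Start state of the DFA: {p}.
{p} --a--> ∅  [new]
{p} --b--> {p, q}  [new]
{p} --c--> {p}  [seen]
∅ --a--> ∅  [seen]
∅ --b--> ∅  [seen]
∅ --c--> ∅  [seen]
{p, q} --a--> {q}  [new]
{p, q} --b--> {p, q}  [seen]
{p, q} --c--> {p, q}  [seen]
{q} --a--> {q}  [seen]
{q} --b--> {p}  [seen]
{q} --c--> {q}  [seen]
Reachable DFA states: {p}, ∅, {p, q}, {q}.
{p, q} is among them.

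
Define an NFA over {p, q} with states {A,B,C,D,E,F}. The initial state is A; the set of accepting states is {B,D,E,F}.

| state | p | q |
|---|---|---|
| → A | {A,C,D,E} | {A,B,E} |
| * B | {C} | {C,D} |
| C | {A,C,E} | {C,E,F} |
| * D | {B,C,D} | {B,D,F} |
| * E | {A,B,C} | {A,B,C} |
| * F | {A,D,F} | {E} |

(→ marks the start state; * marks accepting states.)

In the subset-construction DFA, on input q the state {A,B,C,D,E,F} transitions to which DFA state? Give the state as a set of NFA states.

{A,B,C,D,E,F}

δ(A,q) = {A,B,E}; δ(B,q) = {C,D}; δ(C,q) = {C,E,F}; δ(D,q) = {B,D,F}; δ(E,q) = {A,B,C}; δ(F,q) = {E}.
Union: {A,B,C,D,E,F}.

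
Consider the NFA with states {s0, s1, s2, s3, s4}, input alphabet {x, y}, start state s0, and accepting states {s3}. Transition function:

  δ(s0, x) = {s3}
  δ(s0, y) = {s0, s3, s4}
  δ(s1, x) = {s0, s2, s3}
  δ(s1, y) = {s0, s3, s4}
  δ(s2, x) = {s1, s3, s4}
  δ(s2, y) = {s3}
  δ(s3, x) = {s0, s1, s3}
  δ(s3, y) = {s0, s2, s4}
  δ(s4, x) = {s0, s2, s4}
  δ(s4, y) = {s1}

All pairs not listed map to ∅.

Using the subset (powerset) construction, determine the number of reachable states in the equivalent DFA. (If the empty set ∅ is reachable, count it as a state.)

9

Start state of the DFA: {s0}.
{s0} --x--> {s3}  [new]
{s0} --y--> {s0, s3, s4}  [new]
{s3} --x--> {s0, s1, s3}  [new]
{s3} --y--> {s0, s2, s4}  [new]
{s0, s3, s4} --x--> {s0, s1, s2, s3, s4}  [new]
{s0, s3, s4} --y--> {s0, s1, s2, s3, s4}  [seen]
{s0, s1, s3} --x--> {s0, s1, s2, s3}  [new]
{s0, s1, s3} --y--> {s0, s2, s3, s4}  [new]
{s0, s2, s4} --x--> {s0, s1, s2, s3, s4}  [seen]
{s0, s2, s4} --y--> {s0, s1, s3, s4}  [new]
{s0, s1, s2, s3, s4} --x--> {s0, s1, s2, s3, s4}  [seen]
{s0, s1, s2, s3, s4} --y--> {s0, s1, s2, s3, s4}  [seen]
{s0, s1, s2, s3} --x--> {s0, s1, s2, s3, s4}  [seen]
{s0, s1, s2, s3} --y--> {s0, s2, s3, s4}  [seen]
{s0, s2, s3, s4} --x--> {s0, s1, s2, s3, s4}  [seen]
{s0, s2, s3, s4} --y--> {s0, s1, s2, s3, s4}  [seen]
{s0, s1, s3, s4} --x--> {s0, s1, s2, s3, s4}  [seen]
{s0, s1, s3, s4} --y--> {s0, s1, s2, s3, s4}  [seen]
Reachable DFA states: {s0}, {s3}, {s0, s3, s4}, {s0, s1, s3}, {s0, s2, s4}, {s0, s1, s2, s3, s4}, {s0, s1, s2, s3}, {s0, s2, s3, s4}, {s0, s1, s3, s4}.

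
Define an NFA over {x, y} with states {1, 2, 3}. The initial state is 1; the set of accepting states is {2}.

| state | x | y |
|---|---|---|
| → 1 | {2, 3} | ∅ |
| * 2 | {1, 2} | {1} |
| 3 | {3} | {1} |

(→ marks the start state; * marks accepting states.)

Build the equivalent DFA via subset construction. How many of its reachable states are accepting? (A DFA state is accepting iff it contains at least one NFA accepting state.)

2

Start state of the DFA: {1}.
{1} --x--> {2, 3}  [new]
{1} --y--> ∅  [new]
{2, 3} --x--> {1, 2, 3}  [new]
{2, 3} --y--> {1}  [seen]
∅ --x--> ∅  [seen]
∅ --y--> ∅  [seen]
{1, 2, 3} --x--> {1, 2, 3}  [seen]
{1, 2, 3} --y--> {1}  [seen]
Reachable DFA states: {1}, {2, 3}, ∅, {1, 2, 3}.
Accepting DFA states (contain an NFA accepting state): {2, 3}, {1, 2, 3}.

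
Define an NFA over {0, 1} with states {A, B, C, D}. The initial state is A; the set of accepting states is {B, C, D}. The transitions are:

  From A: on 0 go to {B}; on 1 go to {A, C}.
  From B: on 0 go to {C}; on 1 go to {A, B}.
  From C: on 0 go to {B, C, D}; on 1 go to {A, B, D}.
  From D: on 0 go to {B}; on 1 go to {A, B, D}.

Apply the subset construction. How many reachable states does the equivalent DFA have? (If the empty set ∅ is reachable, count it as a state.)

10

Start state of the DFA: {A}.
{A} --0--> {B}  [new]
{A} --1--> {A, C}  [new]
{B} --0--> {C}  [new]
{B} --1--> {A, B}  [new]
{A, C} --0--> {B, C, D}  [new]
{A, C} --1--> {A, B, C, D}  [new]
{C} --0--> {B, C, D}  [seen]
{C} --1--> {A, B, D}  [new]
{A, B} --0--> {B, C}  [new]
{A, B} --1--> {A, B, C}  [new]
{B, C, D} --0--> {B, C, D}  [seen]
{B, C, D} --1--> {A, B, D}  [seen]
{A, B, C, D} --0--> {B, C, D}  [seen]
{A, B, C, D} --1--> {A, B, C, D}  [seen]
{A, B, D} --0--> {B, C}  [seen]
{A, B, D} --1--> {A, B, C, D}  [seen]
{B, C} --0--> {B, C, D}  [seen]
{B, C} --1--> {A, B, D}  [seen]
{A, B, C} --0--> {B, C, D}  [seen]
{A, B, C} --1--> {A, B, C, D}  [seen]
Reachable DFA states: {A}, {B}, {A, C}, {C}, {A, B}, {B, C, D}, {A, B, C, D}, {A, B, D}, {B, C}, {A, B, C}.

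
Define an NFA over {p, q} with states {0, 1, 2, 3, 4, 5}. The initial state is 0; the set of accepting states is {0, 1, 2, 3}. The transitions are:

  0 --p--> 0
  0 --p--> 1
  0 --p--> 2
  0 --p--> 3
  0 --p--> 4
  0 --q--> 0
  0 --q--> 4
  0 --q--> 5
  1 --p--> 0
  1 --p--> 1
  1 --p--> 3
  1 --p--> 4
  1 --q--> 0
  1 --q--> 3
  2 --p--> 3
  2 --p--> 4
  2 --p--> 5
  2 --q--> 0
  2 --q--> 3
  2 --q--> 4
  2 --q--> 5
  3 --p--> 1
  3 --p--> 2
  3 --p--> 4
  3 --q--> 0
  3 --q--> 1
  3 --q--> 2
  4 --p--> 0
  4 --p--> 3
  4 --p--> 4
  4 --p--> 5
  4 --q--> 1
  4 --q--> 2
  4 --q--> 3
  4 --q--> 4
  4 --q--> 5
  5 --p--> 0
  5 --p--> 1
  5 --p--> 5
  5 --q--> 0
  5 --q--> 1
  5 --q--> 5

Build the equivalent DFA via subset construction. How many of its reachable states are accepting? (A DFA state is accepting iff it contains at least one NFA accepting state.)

4

Start state of the DFA: {0}.
{0} --p--> {0, 1, 2, 3, 4}  [new]
{0} --q--> {0, 4, 5}  [new]
{0, 1, 2, 3, 4} --p--> {0, 1, 2, 3, 4, 5}  [new]
{0, 1, 2, 3, 4} --q--> {0, 1, 2, 3, 4, 5}  [seen]
{0, 4, 5} --p--> {0, 1, 2, 3, 4, 5}  [seen]
{0, 4, 5} --q--> {0, 1, 2, 3, 4, 5}  [seen]
{0, 1, 2, 3, 4, 5} --p--> {0, 1, 2, 3, 4, 5}  [seen]
{0, 1, 2, 3, 4, 5} --q--> {0, 1, 2, 3, 4, 5}  [seen]
Reachable DFA states: {0}, {0, 1, 2, 3, 4}, {0, 4, 5}, {0, 1, 2, 3, 4, 5}.
Accepting DFA states (contain an NFA accepting state): {0}, {0, 1, 2, 3, 4}, {0, 4, 5}, {0, 1, 2, 3, 4, 5}.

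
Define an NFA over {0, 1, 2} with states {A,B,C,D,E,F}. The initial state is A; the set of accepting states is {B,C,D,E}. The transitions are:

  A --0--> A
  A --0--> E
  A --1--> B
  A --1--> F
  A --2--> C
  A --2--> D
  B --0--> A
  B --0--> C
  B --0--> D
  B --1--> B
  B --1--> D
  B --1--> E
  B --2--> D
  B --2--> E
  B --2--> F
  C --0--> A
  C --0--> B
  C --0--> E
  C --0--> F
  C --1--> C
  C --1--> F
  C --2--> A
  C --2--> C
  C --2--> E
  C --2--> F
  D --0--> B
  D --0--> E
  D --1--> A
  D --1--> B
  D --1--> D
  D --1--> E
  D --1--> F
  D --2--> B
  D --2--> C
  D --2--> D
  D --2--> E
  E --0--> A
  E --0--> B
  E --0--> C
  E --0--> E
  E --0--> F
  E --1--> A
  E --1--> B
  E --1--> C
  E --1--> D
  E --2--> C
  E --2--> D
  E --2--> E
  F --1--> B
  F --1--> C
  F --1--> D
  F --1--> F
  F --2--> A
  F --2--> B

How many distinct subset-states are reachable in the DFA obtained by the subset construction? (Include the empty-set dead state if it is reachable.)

Start state of the DFA: {A}.
{A} --0--> {A,E}  [new]
{A} --1--> {B,F}  [new]
{A} --2--> {C,D}  [new]
{A,E} --0--> {A,B,C,E,F}  [new]
{A,E} --1--> {A,B,C,D,F}  [new]
{A,E} --2--> {C,D,E}  [new]
{B,F} --0--> {A,C,D}  [new]
{B,F} --1--> {B,C,D,E,F}  [new]
{B,F} --2--> {A,B,D,E,F}  [new]
{C,D} --0--> {A,B,E,F}  [new]
{C,D} --1--> {A,B,C,D,E,F}  [new]
{C,D} --2--> {A,B,C,D,E,F}  [seen]
{A,B,C,E,F} --0--> {A,B,C,D,E,F}  [seen]
{A,B,C,E,F} --1--> {A,B,C,D,E,F}  [seen]
{A,B,C,E,F} --2--> {A,B,C,D,E,F}  [seen]
{A,B,C,D,F} --0--> {A,B,C,D,E,F}  [seen]
{A,B,C,D,F} --1--> {A,B,C,D,E,F}  [seen]
{A,B,C,D,F} --2--> {A,B,C,D,E,F}  [seen]
{C,D,E} --0--> {A,B,C,E,F}  [seen]
{C,D,E} --1--> {A,B,C,D,E,F}  [seen]
{C,D,E} --2--> {A,B,C,D,E,F}  [seen]
{A,C,D} --0--> {A,B,E,F}  [seen]
{A,C,D} --1--> {A,B,C,D,E,F}  [seen]
{A,C,D} --2--> {A,B,C,D,E,F}  [seen]
{B,C,D,E,F} --0--> {A,B,C,D,E,F}  [seen]
{B,C,D,E,F} --1--> {A,B,C,D,E,F}  [seen]
{B,C,D,E,F} --2--> {A,B,C,D,E,F}  [seen]
{A,B,D,E,F} --0--> {A,B,C,D,E,F}  [seen]
{A,B,D,E,F} --1--> {A,B,C,D,E,F}  [seen]
{A,B,D,E,F} --2--> {A,B,C,D,E,F}  [seen]
{A,B,E,F} --0--> {A,B,C,D,E,F}  [seen]
{A,B,E,F} --1--> {A,B,C,D,E,F}  [seen]
{A,B,E,F} --2--> {A,B,C,D,E,F}  [seen]
{A,B,C,D,E,F} --0--> {A,B,C,D,E,F}  [seen]
{A,B,C,D,E,F} --1--> {A,B,C,D,E,F}  [seen]
{A,B,C,D,E,F} --2--> {A,B,C,D,E,F}  [seen]
Reachable DFA states: {A}, {A,E}, {B,F}, {C,D}, {A,B,C,E,F}, {A,B,C,D,F}, {C,D,E}, {A,C,D}, {B,C,D,E,F}, {A,B,D,E,F}, {A,B,E,F}, {A,B,C,D,E,F}.

12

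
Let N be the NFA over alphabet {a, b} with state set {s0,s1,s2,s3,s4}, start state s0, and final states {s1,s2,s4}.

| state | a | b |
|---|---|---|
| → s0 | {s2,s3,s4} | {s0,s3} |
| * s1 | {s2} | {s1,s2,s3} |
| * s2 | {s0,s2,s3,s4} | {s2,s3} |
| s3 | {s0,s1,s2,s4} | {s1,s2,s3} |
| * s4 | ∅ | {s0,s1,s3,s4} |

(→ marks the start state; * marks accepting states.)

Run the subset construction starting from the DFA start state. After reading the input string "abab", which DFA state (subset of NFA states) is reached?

{s0,s1,s2,s3,s4}

Start: {s0}.
δ(s0,a) = {s2,s3,s4}.
Union: {s2,s3,s4}.
After a: {s2,s3,s4}.
δ(s2,b) = {s2,s3}; δ(s3,b) = {s1,s2,s3}; δ(s4,b) = {s0,s1,s3,s4}.
Union: {s0,s1,s2,s3,s4}.
After b: {s0,s1,s2,s3,s4}.
δ(s0,a) = {s2,s3,s4}; δ(s1,a) = {s2}; δ(s2,a) = {s0,s2,s3,s4}; δ(s3,a) = {s0,s1,s2,s4}; δ(s4,a) = ∅.
Union: {s0,s1,s2,s3,s4}.
After a: {s0,s1,s2,s3,s4}.
δ(s0,b) = {s0,s3}; δ(s1,b) = {s1,s2,s3}; δ(s2,b) = {s2,s3}; δ(s3,b) = {s1,s2,s3}; δ(s4,b) = {s0,s1,s3,s4}.
Union: {s0,s1,s2,s3,s4}.
After b: {s0,s1,s2,s3,s4}.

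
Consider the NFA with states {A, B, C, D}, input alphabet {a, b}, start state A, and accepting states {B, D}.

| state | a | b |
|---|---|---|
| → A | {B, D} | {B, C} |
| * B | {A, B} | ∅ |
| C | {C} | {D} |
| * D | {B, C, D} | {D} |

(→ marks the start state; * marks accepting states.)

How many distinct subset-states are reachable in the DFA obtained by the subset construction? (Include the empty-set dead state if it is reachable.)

7

Start state of the DFA: {A}.
{A} --a--> {B, D}  [new]
{A} --b--> {B, C}  [new]
{B, D} --a--> {A, B, C, D}  [new]
{B, D} --b--> {D}  [new]
{B, C} --a--> {A, B, C}  [new]
{B, C} --b--> {D}  [seen]
{A, B, C, D} --a--> {A, B, C, D}  [seen]
{A, B, C, D} --b--> {B, C, D}  [new]
{D} --a--> {B, C, D}  [seen]
{D} --b--> {D}  [seen]
{A, B, C} --a--> {A, B, C, D}  [seen]
{A, B, C} --b--> {B, C, D}  [seen]
{B, C, D} --a--> {A, B, C, D}  [seen]
{B, C, D} --b--> {D}  [seen]
Reachable DFA states: {A}, {B, D}, {B, C}, {A, B, C, D}, {D}, {A, B, C}, {B, C, D}.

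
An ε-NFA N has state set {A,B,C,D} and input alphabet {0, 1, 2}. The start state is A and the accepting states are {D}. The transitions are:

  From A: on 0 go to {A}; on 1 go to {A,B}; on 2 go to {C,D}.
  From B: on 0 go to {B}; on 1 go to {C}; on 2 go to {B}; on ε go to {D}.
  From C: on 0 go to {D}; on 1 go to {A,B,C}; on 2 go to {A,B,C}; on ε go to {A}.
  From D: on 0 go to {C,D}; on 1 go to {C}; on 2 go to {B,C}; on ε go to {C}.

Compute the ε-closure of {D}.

{A,C,D}

Begin with {D}.
D →ε {C}; add C.
C →ε {A}; add A.
ε-closure = {A,C,D}.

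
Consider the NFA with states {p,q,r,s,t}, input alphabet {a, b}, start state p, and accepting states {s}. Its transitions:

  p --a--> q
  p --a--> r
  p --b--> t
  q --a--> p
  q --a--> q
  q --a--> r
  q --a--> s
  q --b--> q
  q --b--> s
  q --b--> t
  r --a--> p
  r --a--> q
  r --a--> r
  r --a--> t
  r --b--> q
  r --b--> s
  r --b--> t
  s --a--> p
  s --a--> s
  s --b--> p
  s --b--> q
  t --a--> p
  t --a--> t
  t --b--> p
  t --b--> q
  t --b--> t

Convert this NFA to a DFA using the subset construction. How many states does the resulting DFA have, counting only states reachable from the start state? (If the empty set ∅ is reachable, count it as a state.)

9

Start state of the DFA: {p}.
{p} --a--> {q,r}  [new]
{p} --b--> {t}  [new]
{q,r} --a--> {p,q,r,s,t}  [new]
{q,r} --b--> {q,s,t}  [new]
{t} --a--> {p,t}  [new]
{t} --b--> {p,q,t}  [new]
{p,q,r,s,t} --a--> {p,q,r,s,t}  [seen]
{p,q,r,s,t} --b--> {p,q,s,t}  [new]
{q,s,t} --a--> {p,q,r,s,t}  [seen]
{q,s,t} --b--> {p,q,s,t}  [seen]
{p,t} --a--> {p,q,r,t}  [new]
{p,t} --b--> {p,q,t}  [seen]
{p,q,t} --a--> {p,q,r,s,t}  [seen]
{p,q,t} --b--> {p,q,s,t}  [seen]
{p,q,s,t} --a--> {p,q,r,s,t}  [seen]
{p,q,s,t} --b--> {p,q,s,t}  [seen]
{p,q,r,t} --a--> {p,q,r,s,t}  [seen]
{p,q,r,t} --b--> {p,q,s,t}  [seen]
Reachable DFA states: {p}, {q,r}, {t}, {p,q,r,s,t}, {q,s,t}, {p,t}, {p,q,t}, {p,q,s,t}, {p,q,r,t}.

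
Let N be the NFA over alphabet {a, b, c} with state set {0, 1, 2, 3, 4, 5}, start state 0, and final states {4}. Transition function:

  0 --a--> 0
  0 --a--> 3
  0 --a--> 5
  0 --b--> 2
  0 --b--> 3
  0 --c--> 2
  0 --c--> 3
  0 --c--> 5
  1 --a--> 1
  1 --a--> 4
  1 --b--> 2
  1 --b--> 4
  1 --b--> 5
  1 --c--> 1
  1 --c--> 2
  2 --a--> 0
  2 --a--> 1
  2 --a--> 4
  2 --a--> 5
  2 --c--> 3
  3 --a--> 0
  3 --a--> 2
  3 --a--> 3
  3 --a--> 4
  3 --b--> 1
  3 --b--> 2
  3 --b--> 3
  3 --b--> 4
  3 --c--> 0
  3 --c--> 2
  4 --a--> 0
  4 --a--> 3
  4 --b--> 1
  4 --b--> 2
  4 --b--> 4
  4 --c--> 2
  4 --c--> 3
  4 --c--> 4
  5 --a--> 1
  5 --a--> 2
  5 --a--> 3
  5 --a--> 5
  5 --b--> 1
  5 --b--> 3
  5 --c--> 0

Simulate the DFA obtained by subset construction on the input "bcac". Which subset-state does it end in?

Start: {0}.
δ(0,b) = {2, 3}.
Union: {2, 3}.
After b: {2, 3}.
δ(2,c) = {3}; δ(3,c) = {0, 2}.
Union: {0, 2, 3}.
After c: {0, 2, 3}.
δ(0,a) = {0, 3, 5}; δ(2,a) = {0, 1, 4, 5}; δ(3,a) = {0, 2, 3, 4}.
Union: {0, 1, 2, 3, 4, 5}.
After a: {0, 1, 2, 3, 4, 5}.
δ(0,c) = {2, 3, 5}; δ(1,c) = {1, 2}; δ(2,c) = {3}; δ(3,c) = {0, 2}; δ(4,c) = {2, 3, 4}; δ(5,c) = {0}.
Union: {0, 1, 2, 3, 4, 5}.
After c: {0, 1, 2, 3, 4, 5}.

{0, 1, 2, 3, 4, 5}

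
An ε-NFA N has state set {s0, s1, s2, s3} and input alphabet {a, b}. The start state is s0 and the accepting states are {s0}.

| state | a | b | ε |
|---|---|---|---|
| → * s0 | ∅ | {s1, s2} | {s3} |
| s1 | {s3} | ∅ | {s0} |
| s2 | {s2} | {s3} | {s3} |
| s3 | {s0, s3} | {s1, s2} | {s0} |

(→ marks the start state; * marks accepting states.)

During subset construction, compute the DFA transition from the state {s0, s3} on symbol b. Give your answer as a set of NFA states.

{s0, s1, s2, s3}

δ(s0,b) = {s1, s2}; δ(s3,b) = {s1, s2}.
Union: {s1, s2}.
ε-closure gives {s0, s1, s2, s3}.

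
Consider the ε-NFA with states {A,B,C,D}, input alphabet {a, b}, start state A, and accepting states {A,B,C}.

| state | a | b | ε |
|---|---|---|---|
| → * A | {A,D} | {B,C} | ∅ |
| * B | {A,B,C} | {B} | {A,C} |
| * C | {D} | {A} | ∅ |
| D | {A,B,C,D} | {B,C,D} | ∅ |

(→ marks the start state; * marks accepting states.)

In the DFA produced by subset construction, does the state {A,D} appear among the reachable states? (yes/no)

Start state of the DFA: {A} (ε-closure of the NFA start).
{A} --a--> {A,D}  [new]
{A} --b--> {A,B,C}  [new]
{A,D} --a--> {A,B,C,D}  [new]
{A,D} --b--> {A,B,C,D}  [seen]
{A,B,C} --a--> {A,B,C,D}  [seen]
{A,B,C} --b--> {A,B,C}  [seen]
{A,B,C,D} --a--> {A,B,C,D}  [seen]
{A,B,C,D} --b--> {A,B,C,D}  [seen]
Reachable DFA states: {A}, {A,D}, {A,B,C}, {A,B,C,D}.
{A,D} is among them.

yes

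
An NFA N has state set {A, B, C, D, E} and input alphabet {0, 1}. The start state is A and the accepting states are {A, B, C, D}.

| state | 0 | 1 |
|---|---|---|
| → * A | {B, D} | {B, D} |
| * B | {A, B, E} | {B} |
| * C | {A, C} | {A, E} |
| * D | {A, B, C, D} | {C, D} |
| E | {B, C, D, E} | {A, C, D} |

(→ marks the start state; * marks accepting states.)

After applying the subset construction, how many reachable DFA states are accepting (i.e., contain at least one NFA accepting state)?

Start state of the DFA: {A}.
{A} --0--> {B, D}  [new]
{A} --1--> {B, D}  [seen]
{B, D} --0--> {A, B, C, D, E}  [new]
{B, D} --1--> {B, C, D}  [new]
{A, B, C, D, E} --0--> {A, B, C, D, E}  [seen]
{A, B, C, D, E} --1--> {A, B, C, D, E}  [seen]
{B, C, D} --0--> {A, B, C, D, E}  [seen]
{B, C, D} --1--> {A, B, C, D, E}  [seen]
Reachable DFA states: {A}, {B, D}, {A, B, C, D, E}, {B, C, D}.
Accepting DFA states (contain an NFA accepting state): {A}, {B, D}, {A, B, C, D, E}, {B, C, D}.

4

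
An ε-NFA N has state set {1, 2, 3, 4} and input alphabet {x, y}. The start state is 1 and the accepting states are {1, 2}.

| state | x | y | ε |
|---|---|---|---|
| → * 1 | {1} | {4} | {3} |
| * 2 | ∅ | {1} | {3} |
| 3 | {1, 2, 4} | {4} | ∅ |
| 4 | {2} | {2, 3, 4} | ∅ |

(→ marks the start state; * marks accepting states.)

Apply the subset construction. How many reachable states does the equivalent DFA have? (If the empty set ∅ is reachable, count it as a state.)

Start state of the DFA: {1, 3} (ε-closure of the NFA start).
{1, 3} --x--> {1, 2, 3, 4}  [new]
{1, 3} --y--> {4}  [new]
{1, 2, 3, 4} --x--> {1, 2, 3, 4}  [seen]
{1, 2, 3, 4} --y--> {1, 2, 3, 4}  [seen]
{4} --x--> {2, 3}  [new]
{4} --y--> {2, 3, 4}  [new]
{2, 3} --x--> {1, 2, 3, 4}  [seen]
{2, 3} --y--> {1, 3, 4}  [new]
{2, 3, 4} --x--> {1, 2, 3, 4}  [seen]
{2, 3, 4} --y--> {1, 2, 3, 4}  [seen]
{1, 3, 4} --x--> {1, 2, 3, 4}  [seen]
{1, 3, 4} --y--> {2, 3, 4}  [seen]
Reachable DFA states: {1, 3}, {1, 2, 3, 4}, {4}, {2, 3}, {2, 3, 4}, {1, 3, 4}.

6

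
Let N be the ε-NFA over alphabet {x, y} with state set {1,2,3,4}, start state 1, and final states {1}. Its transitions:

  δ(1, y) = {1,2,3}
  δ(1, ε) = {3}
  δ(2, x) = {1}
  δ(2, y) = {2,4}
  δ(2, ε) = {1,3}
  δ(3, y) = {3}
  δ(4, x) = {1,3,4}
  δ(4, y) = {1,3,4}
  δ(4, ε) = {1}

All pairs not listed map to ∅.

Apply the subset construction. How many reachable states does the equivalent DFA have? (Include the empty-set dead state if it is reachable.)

Start state of the DFA: {1,3} (ε-closure of the NFA start).
{1,3} --x--> ∅  [new]
{1,3} --y--> {1,2,3}  [new]
∅ --x--> ∅  [seen]
∅ --y--> ∅  [seen]
{1,2,3} --x--> {1,3}  [seen]
{1,2,3} --y--> {1,2,3,4}  [new]
{1,2,3,4} --x--> {1,3,4}  [new]
{1,2,3,4} --y--> {1,2,3,4}  [seen]
{1,3,4} --x--> {1,3,4}  [seen]
{1,3,4} --y--> {1,2,3,4}  [seen]
Reachable DFA states: {1,3}, ∅, {1,2,3}, {1,2,3,4}, {1,3,4}.

5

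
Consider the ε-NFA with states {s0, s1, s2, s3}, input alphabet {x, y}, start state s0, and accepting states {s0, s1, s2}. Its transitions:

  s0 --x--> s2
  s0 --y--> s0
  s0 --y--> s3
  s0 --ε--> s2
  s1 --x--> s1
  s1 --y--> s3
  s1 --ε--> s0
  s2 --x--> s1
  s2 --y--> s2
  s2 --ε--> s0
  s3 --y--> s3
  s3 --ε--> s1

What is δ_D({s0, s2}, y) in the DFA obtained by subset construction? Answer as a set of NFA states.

{s0, s1, s2, s3}

δ(s0,y) = {s0, s3}; δ(s2,y) = {s2}.
Union: {s0, s2, s3}.
ε-closure gives {s0, s1, s2, s3}.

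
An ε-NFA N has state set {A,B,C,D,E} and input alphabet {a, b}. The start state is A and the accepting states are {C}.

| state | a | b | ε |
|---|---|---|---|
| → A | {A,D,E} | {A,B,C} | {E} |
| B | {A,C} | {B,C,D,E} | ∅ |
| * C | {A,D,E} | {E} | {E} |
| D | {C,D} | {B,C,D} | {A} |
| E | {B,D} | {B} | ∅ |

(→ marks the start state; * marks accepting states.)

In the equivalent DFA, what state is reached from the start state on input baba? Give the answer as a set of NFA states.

{A,B,C,D,E}

Start: {A,E}.
δ(A,b) = {A,B,C}; δ(E,b) = {B}.
Union: {A,B,C}.
ε-closure gives {A,B,C,E}.
After b: {A,B,C,E}.
δ(A,a) = {A,D,E}; δ(B,a) = {A,C}; δ(C,a) = {A,D,E}; δ(E,a) = {B,D}.
Union: {A,B,C,D,E}.
After a: {A,B,C,D,E}.
δ(A,b) = {A,B,C}; δ(B,b) = {B,C,D,E}; δ(C,b) = {E}; δ(D,b) = {B,C,D}; δ(E,b) = {B}.
Union: {A,B,C,D,E}.
After b: {A,B,C,D,E}.
δ(A,a) = {A,D,E}; δ(B,a) = {A,C}; δ(C,a) = {A,D,E}; δ(D,a) = {C,D}; δ(E,a) = {B,D}.
Union: {A,B,C,D,E}.
After a: {A,B,C,D,E}.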